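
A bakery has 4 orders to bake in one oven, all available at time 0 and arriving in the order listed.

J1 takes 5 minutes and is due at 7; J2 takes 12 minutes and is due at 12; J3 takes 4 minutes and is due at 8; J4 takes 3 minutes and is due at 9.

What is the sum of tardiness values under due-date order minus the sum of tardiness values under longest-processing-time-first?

EDD (increasing due date): J1 J3 J4 J2.
J1: 0→5, due 7, tardiness 0
J3: 5→9, due 8, tardiness 1
J4: 9→12, due 9, tardiness 3
J2: 12→24, due 12, tardiness 12
Sum = 0+1+3+12 = 16.
LPT (decreasing processing time): J2 J1 J3 J4.
J2: 0→12, due 12, tardiness 0
J1: 12→17, due 7, tardiness 10
J3: 17→21, due 8, tardiness 13
J4: 21→24, due 9, tardiness 15
Sum = 0+10+13+15 = 38.
Difference = 16 − 38 = -22.

-22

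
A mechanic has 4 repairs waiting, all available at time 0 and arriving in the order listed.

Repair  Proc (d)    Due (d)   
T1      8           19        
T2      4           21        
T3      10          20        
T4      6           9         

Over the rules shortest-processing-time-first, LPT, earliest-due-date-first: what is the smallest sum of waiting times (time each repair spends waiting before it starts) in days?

SPT (increasing processing time): T2 T4 T1 T3.
T2: waits 0, runs 0→4
T4: waits 4, runs 4→10
T1: waits 10, runs 10→18
T3: waits 18, runs 18→28
Sum = 0+4+10+18 = 32.
LPT (decreasing processing time): T3 T1 T4 T2.
T3: waits 0, runs 0→10
T1: waits 10, runs 10→18
T4: waits 18, runs 18→24
T2: waits 24, runs 24→28
Sum = 0+10+18+24 = 52.
EDD (increasing due date): T4 T1 T3 T2.
T4: waits 0, runs 0→6
T1: waits 6, runs 6→14
T3: waits 14, runs 14→24
T2: waits 24, runs 24→28
Sum = 0+6+14+24 = 44.
SPT 32, LPT 52, EDD 44 → minimum 32.

32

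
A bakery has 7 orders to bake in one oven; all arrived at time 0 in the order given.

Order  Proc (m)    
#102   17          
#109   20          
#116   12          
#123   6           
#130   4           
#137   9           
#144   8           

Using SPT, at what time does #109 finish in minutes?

76

SPT (increasing processing time): #130 #123 #144 #137 #116 #102 #109.
#130: 0→4
#123: 4→10
#144: 10→18
#137: 18→27
#116: 27→39
#102: 39→56
#109: 56→76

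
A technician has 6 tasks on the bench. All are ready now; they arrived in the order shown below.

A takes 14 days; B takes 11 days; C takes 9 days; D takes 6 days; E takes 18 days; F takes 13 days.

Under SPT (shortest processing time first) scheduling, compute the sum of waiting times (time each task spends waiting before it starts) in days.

SPT (increasing processing time): D C B F A E.
D: waits 0, runs 0→6
C: waits 6, runs 6→15
B: waits 15, runs 15→26
F: waits 26, runs 26→39
A: waits 39, runs 39→53
E: waits 53, runs 53→71
Sum = 0+6+15+26+39+53 = 139.

139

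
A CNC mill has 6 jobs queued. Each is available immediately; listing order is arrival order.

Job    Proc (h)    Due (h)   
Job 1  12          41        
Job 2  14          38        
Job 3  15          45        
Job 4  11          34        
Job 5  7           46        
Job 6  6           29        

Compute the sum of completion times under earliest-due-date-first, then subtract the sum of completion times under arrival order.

-35

EDD (increasing due date): Job 6 Job 4 Job 2 Job 1 Job 3 Job 5.
Job 6: 0→6
Job 4: 6→17
Job 2: 17→31
Job 1: 31→43
Job 3: 43→58
Job 5: 58→65
Sum = 6+17+31+43+58+65 = 220.
FIFO (arrival order): Job 1 Job 2 Job 3 Job 4 Job 5 Job 6.
Job 1: 0→12
Job 2: 12→26
Job 3: 26→41
Job 4: 41→52
Job 5: 52→59
Job 6: 59→65
Sum = 12+26+41+52+59+65 = 255.
Difference = 220 − 255 = -35.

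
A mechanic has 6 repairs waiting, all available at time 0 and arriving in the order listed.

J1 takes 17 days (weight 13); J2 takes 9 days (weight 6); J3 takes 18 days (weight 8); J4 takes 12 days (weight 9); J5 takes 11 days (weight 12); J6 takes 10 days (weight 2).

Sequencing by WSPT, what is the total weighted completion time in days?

1840

WSPT (decreasing weight/processing-time ratio): J5 J1 J4 J2 J3 J6.
J5: finishes 11, weight 12, w·C = 132
J1: finishes 28, weight 13, w·C = 364
J4: finishes 40, weight 9, w·C = 360
J2: finishes 49, weight 6, w·C = 294
J3: finishes 67, weight 8, w·C = 536
J6: finishes 77, weight 2, w·C = 154
Sum = 132+364+360+294+536+154 = 1840.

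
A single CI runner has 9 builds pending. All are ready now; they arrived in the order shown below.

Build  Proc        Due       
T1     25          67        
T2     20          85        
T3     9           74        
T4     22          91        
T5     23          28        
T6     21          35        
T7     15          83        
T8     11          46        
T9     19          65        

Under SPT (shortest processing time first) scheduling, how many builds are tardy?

4

SPT (increasing processing time): T3 T8 T7 T9 T2 T6 T4 T5 T1.
T3: 0→9, due 74, tardiness 0
T8: 9→20, due 46, tardiness 0
T7: 20→35, due 83, tardiness 0
T9: 35→54, due 65, tardiness 0
T2: 54→74, due 85, tardiness 0
T6: 74→95, due 35, tardiness 60
T4: 95→117, due 91, tardiness 26
T5: 117→140, due 28, tardiness 112
T1: 140→165, due 67, tardiness 98
Late builds: 4.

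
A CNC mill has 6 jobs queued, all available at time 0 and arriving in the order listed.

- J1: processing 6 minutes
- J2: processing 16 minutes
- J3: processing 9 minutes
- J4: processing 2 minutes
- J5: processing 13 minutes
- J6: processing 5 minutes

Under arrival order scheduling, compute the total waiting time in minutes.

138

FIFO (arrival order): J1 J2 J3 J4 J5 J6.
J1: waits 0, runs 0→6
J2: waits 6, runs 6→22
J3: waits 22, runs 22→31
J4: waits 31, runs 31→33
J5: waits 33, runs 33→46
J6: waits 46, runs 46→51
Sum = 0+6+22+31+33+46 = 138.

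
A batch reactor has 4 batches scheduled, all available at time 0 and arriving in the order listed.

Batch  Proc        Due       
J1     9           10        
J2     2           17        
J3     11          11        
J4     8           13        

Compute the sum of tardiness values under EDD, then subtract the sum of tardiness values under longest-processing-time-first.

-1

EDD (increasing due date): J1 J3 J4 J2.
J1: 0→9, due 10, tardiness 0
J3: 9→20, due 11, tardiness 9
J4: 20→28, due 13, tardiness 15
J2: 28→30, due 17, tardiness 13
Sum = 0+9+15+13 = 37.
LPT (decreasing processing time): J3 J1 J4 J2.
J3: 0→11, due 11, tardiness 0
J1: 11→20, due 10, tardiness 10
J4: 20→28, due 13, tardiness 15
J2: 28→30, due 17, tardiness 13
Sum = 0+10+15+13 = 38.
Difference = 37 − 38 = -1.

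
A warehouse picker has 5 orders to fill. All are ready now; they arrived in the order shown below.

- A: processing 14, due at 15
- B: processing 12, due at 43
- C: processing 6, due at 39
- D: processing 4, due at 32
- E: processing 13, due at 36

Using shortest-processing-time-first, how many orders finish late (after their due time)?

SPT (increasing processing time): D C B E A.
D: 0→4, due 32, tardiness 0
C: 4→10, due 39, tardiness 0
B: 10→22, due 43, tardiness 0
E: 22→35, due 36, tardiness 0
A: 35→49, due 15, tardiness 34
Late orders: 1.

1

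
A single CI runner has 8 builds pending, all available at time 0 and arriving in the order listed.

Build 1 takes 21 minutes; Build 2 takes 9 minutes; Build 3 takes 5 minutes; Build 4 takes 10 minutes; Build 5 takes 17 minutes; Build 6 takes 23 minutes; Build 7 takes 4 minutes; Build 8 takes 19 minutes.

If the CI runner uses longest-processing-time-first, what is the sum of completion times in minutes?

611

LPT (decreasing processing time): Build 6 Build 1 Build 8 Build 5 Build 4 Build 2 Build 3 Build 7.
Build 6: 0→23
Build 1: 23→44
Build 8: 44→63
Build 5: 63→80
Build 4: 80→90
Build 2: 90→99
Build 3: 99→104
Build 7: 104→108
Sum = 23+44+63+80+90+99+104+108 = 611.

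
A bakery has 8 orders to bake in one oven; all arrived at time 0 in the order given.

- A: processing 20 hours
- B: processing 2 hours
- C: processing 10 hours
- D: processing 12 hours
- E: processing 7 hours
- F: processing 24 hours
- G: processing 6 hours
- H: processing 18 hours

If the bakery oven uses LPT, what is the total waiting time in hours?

LPT (decreasing processing time): F A H D C E G B.
F: waits 0, runs 0→24
A: waits 24, runs 24→44
H: waits 44, runs 44→62
D: waits 62, runs 62→74
C: waits 74, runs 74→84
E: waits 84, runs 84→91
G: waits 91, runs 91→97
B: waits 97, runs 97→99
Sum = 0+24+44+62+74+84+91+97 = 476.

476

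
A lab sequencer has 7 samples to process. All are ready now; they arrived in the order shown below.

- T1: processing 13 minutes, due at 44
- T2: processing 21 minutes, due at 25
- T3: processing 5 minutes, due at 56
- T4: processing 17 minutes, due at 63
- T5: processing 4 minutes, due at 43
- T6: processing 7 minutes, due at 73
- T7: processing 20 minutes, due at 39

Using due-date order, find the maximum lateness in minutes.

17

EDD (increasing due date): T2 T7 T5 T1 T3 T4 T6.
T2: 0→21, due 25, lateness -4
T7: 21→41, due 39, lateness 2
T5: 41→45, due 43, lateness 2
T1: 45→58, due 44, lateness 14
T3: 58→63, due 56, lateness 7
T4: 63→80, due 63, lateness 17
T6: 80→87, due 73, lateness 14
Maximum = 17.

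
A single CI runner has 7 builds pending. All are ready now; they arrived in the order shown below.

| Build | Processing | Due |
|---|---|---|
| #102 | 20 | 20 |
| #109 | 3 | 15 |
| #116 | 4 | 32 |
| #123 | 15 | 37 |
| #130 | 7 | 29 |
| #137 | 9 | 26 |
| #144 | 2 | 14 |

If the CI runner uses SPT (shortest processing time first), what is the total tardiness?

43

SPT (increasing processing time): #144 #109 #116 #130 #137 #123 #102.
#144: 0→2, due 14, tardiness 0
#109: 2→5, due 15, tardiness 0
#116: 5→9, due 32, tardiness 0
#130: 9→16, due 29, tardiness 0
#137: 16→25, due 26, tardiness 0
#123: 25→40, due 37, tardiness 3
#102: 40→60, due 20, tardiness 40
Sum = 0+0+0+0+0+3+40 = 43.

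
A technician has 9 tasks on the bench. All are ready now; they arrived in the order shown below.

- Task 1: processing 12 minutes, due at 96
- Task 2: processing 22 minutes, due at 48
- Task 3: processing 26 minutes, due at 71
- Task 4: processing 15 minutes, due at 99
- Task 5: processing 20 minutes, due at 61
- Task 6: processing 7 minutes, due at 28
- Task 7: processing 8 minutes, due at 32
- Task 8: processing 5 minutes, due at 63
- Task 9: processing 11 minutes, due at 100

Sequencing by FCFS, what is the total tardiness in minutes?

264

FIFO (arrival order): Task 1 Task 2 Task 3 Task 4 Task 5 Task 6 Task 7 Task 8 Task 9.
Task 1: 0→12, due 96, tardiness 0
Task 2: 12→34, due 48, tardiness 0
Task 3: 34→60, due 71, tardiness 0
Task 4: 60→75, due 99, tardiness 0
Task 5: 75→95, due 61, tardiness 34
Task 6: 95→102, due 28, tardiness 74
Task 7: 102→110, due 32, tardiness 78
Task 8: 110→115, due 63, tardiness 52
Task 9: 115→126, due 100, tardiness 26
Sum = 0+0+0+0+34+74+78+52+26 = 264.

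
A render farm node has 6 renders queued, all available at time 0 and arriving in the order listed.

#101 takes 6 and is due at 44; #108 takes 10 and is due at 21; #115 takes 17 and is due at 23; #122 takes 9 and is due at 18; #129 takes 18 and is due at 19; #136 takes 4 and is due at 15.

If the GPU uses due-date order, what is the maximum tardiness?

EDD (increasing due date): #136 #122 #129 #108 #115 #101.
#136: 0→4, due 15, tardiness 0
#122: 4→13, due 18, tardiness 0
#129: 13→31, due 19, tardiness 12
#108: 31→41, due 21, tardiness 20
#115: 41→58, due 23, tardiness 35
#101: 58→64, due 44, tardiness 20
Maximum = 35.

35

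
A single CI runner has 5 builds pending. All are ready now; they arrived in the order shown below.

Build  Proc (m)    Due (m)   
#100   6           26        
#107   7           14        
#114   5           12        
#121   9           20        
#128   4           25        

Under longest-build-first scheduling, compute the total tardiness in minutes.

LPT (decreasing processing time): #121 #107 #100 #114 #128.
#121: 0→9, due 20, tardiness 0
#107: 9→16, due 14, tardiness 2
#100: 16→22, due 26, tardiness 0
#114: 22→27, due 12, tardiness 15
#128: 27→31, due 25, tardiness 6
Sum = 0+2+0+15+6 = 23.

23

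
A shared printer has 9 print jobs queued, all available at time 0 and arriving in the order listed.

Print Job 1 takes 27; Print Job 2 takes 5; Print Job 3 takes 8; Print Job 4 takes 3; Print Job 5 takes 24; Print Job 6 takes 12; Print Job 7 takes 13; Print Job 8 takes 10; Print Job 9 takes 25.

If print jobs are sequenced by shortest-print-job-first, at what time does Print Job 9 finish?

SPT (increasing processing time): Print Job 4 Print Job 2 Print Job 3 Print Job 8 Print Job 6 Print Job 7 Print Job 5 Print Job 9 Print Job 1.
Print Job 4: 0→3
Print Job 2: 3→8
Print Job 3: 8→16
Print Job 8: 16→26
Print Job 6: 26→38
Print Job 7: 38→51
Print Job 5: 51→75
Print Job 9: 75→100

100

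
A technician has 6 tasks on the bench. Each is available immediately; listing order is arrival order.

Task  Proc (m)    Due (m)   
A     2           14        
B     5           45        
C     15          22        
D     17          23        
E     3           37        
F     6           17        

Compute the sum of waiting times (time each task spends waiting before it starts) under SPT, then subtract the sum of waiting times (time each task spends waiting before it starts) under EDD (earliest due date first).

SPT (increasing processing time): A E B F C D.
A: waits 0, runs 0→2
E: waits 2, runs 2→5
B: waits 5, runs 5→10
F: waits 10, runs 10→16
C: waits 16, runs 16→31
D: waits 31, runs 31→48
Sum = 0+2+5+10+16+31 = 64.
EDD (increasing due date): A F C D E B.
A: waits 0, runs 0→2
F: waits 2, runs 2→8
C: waits 8, runs 8→23
D: waits 23, runs 23→40
E: waits 40, runs 40→43
B: waits 43, runs 43→48
Sum = 0+2+8+23+40+43 = 116.
Difference = 64 − 116 = -52.

-52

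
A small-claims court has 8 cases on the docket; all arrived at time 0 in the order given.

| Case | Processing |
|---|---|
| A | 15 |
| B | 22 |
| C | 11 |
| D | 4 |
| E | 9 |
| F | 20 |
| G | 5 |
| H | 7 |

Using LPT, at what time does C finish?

LPT (decreasing processing time): B F A C E H G D.
B: 0→22
F: 22→42
A: 42→57
C: 57→68

68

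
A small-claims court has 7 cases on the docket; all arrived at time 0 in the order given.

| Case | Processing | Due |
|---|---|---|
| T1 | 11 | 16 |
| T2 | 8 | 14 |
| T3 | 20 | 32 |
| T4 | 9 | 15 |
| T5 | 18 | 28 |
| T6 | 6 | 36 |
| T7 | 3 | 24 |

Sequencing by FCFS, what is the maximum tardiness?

51

FIFO (arrival order): T1 T2 T3 T4 T5 T6 T7.
T1: 0→11, due 16, tardiness 0
T2: 11→19, due 14, tardiness 5
T3: 19→39, due 32, tardiness 7
T4: 39→48, due 15, tardiness 33
T5: 48→66, due 28, tardiness 38
T6: 66→72, due 36, tardiness 36
T7: 72→75, due 24, tardiness 51
Maximum = 51.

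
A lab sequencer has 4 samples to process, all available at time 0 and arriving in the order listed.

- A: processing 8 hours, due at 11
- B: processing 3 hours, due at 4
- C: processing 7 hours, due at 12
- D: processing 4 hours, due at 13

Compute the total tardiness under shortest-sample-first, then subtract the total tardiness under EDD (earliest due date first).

SPT (increasing processing time): B D C A.
B: 0→3, due 4, tardiness 0
D: 3→7, due 13, tardiness 0
C: 7→14, due 12, tardiness 2
A: 14→22, due 11, tardiness 11
Sum = 0+0+2+11 = 13.
EDD (increasing due date): B A C D.
B: 0→3, due 4, tardiness 0
A: 3→11, due 11, tardiness 0
C: 11→18, due 12, tardiness 6
D: 18→22, due 13, tardiness 9
Sum = 0+0+6+9 = 15.
Difference = 13 − 15 = -2.

-2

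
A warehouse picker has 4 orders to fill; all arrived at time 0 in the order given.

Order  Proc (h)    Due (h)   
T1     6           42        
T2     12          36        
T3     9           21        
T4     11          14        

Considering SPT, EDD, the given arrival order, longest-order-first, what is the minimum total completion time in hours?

85

SPT (increasing processing time): T1 T3 T4 T2.
T1: 0→6
T3: 6→15
T4: 15→26
T2: 26→38
Sum = 6+15+26+38 = 85.
EDD (increasing due date): T4 T3 T2 T1.
T4: 0→11
T3: 11→20
T2: 20→32
T1: 32→38
Sum = 11+20+32+38 = 101.
FIFO (arrival order): T1 T2 T3 T4.
T1: 0→6
T2: 6→18
T3: 18→27
T4: 27→38
Sum = 6+18+27+38 = 89.
LPT (decreasing processing time): T2 T4 T3 T1.
T2: 0→12
T4: 12→23
T3: 23→32
T1: 32→38
Sum = 12+23+32+38 = 105.
SPT 85, EDD 101, FIFO 89, LPT 105 → minimum 85.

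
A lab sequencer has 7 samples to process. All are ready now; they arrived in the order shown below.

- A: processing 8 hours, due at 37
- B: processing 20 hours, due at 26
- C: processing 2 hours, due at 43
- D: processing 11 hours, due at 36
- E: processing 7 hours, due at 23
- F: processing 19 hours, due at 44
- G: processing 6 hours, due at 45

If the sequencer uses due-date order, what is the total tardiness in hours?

EDD (increasing due date): E B D A C F G.
E: 0→7, due 23, tardiness 0
B: 7→27, due 26, tardiness 1
D: 27→38, due 36, tardiness 2
A: 38→46, due 37, tardiness 9
C: 46→48, due 43, tardiness 5
F: 48→67, due 44, tardiness 23
G: 67→73, due 45, tardiness 28
Sum = 0+1+2+9+5+23+28 = 68.

68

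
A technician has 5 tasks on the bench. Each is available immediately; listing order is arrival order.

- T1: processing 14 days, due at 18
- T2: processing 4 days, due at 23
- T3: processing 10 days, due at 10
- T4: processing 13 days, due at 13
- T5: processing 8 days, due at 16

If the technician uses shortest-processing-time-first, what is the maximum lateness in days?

31

SPT (increasing processing time): T2 T5 T3 T4 T1.
T2: 0→4, due 23, lateness -19
T5: 4→12, due 16, lateness -4
T3: 12→22, due 10, lateness 12
T4: 22→35, due 13, lateness 22
T1: 35→49, due 18, lateness 31
Maximum = 31.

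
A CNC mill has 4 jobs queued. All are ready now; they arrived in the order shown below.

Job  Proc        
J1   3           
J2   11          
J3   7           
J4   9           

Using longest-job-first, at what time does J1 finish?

LPT (decreasing processing time): J2 J4 J3 J1.
J2: 0→11
J4: 11→20
J3: 20→27
J1: 27→30

30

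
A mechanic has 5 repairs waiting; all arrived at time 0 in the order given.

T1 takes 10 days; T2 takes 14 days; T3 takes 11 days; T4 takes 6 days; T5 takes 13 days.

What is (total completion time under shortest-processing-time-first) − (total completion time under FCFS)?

SPT (increasing processing time): T4 T1 T3 T5 T2.
T4: 0→6
T1: 6→16
T3: 16→27
T5: 27→40
T2: 40→54
Sum = 6+16+27+40+54 = 143.
FIFO (arrival order): T1 T2 T3 T4 T5.
T1: 0→10
T2: 10→24
T3: 24→35
T4: 35→41
T5: 41→54
Sum = 10+24+35+41+54 = 164.
Difference = 143 − 164 = -21.

-21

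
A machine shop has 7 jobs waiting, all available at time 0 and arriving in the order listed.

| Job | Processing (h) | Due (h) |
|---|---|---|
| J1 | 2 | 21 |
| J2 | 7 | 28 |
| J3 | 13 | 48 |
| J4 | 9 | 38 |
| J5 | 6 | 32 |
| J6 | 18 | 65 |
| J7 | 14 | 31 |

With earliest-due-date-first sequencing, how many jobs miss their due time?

2

EDD (increasing due date): J1 J2 J7 J5 J4 J3 J6.
J1: 0→2, due 21, tardiness 0
J2: 2→9, due 28, tardiness 0
J7: 9→23, due 31, tardiness 0
J5: 23→29, due 32, tardiness 0
J4: 29→38, due 38, tardiness 0
J3: 38→51, due 48, tardiness 3
J6: 51→69, due 65, tardiness 4
Late jobs: 2.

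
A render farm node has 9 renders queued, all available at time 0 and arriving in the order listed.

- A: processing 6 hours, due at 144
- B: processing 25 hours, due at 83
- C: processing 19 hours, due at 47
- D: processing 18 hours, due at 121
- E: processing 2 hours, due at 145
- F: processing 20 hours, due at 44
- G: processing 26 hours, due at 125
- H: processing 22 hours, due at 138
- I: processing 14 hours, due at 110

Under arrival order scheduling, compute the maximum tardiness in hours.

46

FIFO (arrival order): A B C D E F G H I.
A: 0→6, due 144, tardiness 0
B: 6→31, due 83, tardiness 0
C: 31→50, due 47, tardiness 3
D: 50→68, due 121, tardiness 0
E: 68→70, due 145, tardiness 0
F: 70→90, due 44, tardiness 46
G: 90→116, due 125, tardiness 0
H: 116→138, due 138, tardiness 0
I: 138→152, due 110, tardiness 42
Maximum = 46.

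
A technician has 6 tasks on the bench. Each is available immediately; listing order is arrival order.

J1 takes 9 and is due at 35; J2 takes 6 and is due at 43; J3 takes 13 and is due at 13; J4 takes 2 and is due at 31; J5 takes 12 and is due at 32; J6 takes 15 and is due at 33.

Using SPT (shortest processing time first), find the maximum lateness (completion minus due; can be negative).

29

SPT (increasing processing time): J4 J2 J1 J5 J3 J6.
J4: 0→2, due 31, lateness -29
J2: 2→8, due 43, lateness -35
J1: 8→17, due 35, lateness -18
J5: 17→29, due 32, lateness -3
J3: 29→42, due 13, lateness 29
J6: 42→57, due 33, lateness 24
Maximum = 29.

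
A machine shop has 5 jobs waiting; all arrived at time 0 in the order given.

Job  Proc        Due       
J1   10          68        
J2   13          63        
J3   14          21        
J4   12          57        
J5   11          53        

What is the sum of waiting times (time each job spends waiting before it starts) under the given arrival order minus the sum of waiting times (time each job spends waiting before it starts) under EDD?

-7

FIFO (arrival order): J1 J2 J3 J4 J5.
J1: waits 0, runs 0→10
J2: waits 10, runs 10→23
J3: waits 23, runs 23→37
J4: waits 37, runs 37→49
J5: waits 49, runs 49→60
Sum = 0+10+23+37+49 = 119.
EDD (increasing due date): J3 J5 J4 J2 J1.
J3: waits 0, runs 0→14
J5: waits 14, runs 14→25
J4: waits 25, runs 25→37
J2: waits 37, runs 37→50
J1: waits 50, runs 50→60
Sum = 0+14+25+37+50 = 126.
Difference = 119 − 126 = -7.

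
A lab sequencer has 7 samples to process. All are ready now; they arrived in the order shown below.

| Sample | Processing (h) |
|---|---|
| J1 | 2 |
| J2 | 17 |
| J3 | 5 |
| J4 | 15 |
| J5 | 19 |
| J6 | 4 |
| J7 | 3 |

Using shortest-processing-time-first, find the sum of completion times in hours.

170

SPT (increasing processing time): J1 J7 J6 J3 J4 J2 J5.
J1: 0→2
J7: 2→5
J6: 5→9
J3: 9→14
J4: 14→29
J2: 29→46
J5: 46→65
Sum = 2+5+9+14+29+46+65 = 170.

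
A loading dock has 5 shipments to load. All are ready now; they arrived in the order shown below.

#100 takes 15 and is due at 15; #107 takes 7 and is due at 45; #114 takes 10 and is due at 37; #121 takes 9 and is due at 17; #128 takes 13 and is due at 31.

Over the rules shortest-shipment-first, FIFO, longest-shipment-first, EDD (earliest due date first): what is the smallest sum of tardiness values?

SPT (increasing processing time): #107 #121 #114 #128 #100.
#107: 0→7, due 45, tardiness 0
#121: 7→16, due 17, tardiness 0
#114: 16→26, due 37, tardiness 0
#128: 26→39, due 31, tardiness 8
#100: 39→54, due 15, tardiness 39
Sum = 0+0+0+8+39 = 47.
FIFO (arrival order): #100 #107 #114 #121 #128.
#100: 0→15, due 15, tardiness 0
#107: 15→22, due 45, tardiness 0
#114: 22→32, due 37, tardiness 0
#121: 32→41, due 17, tardiness 24
#128: 41→54, due 31, tardiness 23
Sum = 0+0+0+24+23 = 47.
LPT (decreasing processing time): #100 #128 #114 #121 #107.
#100: 0→15, due 15, tardiness 0
#128: 15→28, due 31, tardiness 0
#114: 28→38, due 37, tardiness 1
#121: 38→47, due 17, tardiness 30
#107: 47→54, due 45, tardiness 9
Sum = 0+0+1+30+9 = 40.
EDD (increasing due date): #100 #121 #128 #114 #107.
#100: 0→15, due 15, tardiness 0
#121: 15→24, due 17, tardiness 7
#128: 24→37, due 31, tardiness 6
#114: 37→47, due 37, tardiness 10
#107: 47→54, due 45, tardiness 9
Sum = 0+7+6+10+9 = 32.
SPT 47, FIFO 47, LPT 40, EDD 32 → minimum 32.

32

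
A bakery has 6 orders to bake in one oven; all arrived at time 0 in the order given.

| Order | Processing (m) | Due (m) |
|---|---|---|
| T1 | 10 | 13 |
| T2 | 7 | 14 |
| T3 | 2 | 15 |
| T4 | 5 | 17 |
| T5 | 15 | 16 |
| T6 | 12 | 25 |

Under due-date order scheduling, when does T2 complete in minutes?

EDD (increasing due date): T1 T2 T3 T5 T4 T6.
T1: 0→10
T2: 10→17

17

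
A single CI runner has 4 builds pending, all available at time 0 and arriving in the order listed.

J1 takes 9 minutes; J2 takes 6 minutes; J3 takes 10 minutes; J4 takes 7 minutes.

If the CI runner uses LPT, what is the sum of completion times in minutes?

87

LPT (decreasing processing time): J3 J1 J4 J2.
J3: 0→10
J1: 10→19
J4: 19→26
J2: 26→32
Sum = 10+19+26+32 = 87.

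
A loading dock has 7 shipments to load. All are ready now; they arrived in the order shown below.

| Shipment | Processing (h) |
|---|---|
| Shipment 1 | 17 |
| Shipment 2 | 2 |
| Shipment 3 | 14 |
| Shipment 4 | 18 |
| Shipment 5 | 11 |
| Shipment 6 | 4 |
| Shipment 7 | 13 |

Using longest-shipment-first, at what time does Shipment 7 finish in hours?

LPT (decreasing processing time): Shipment 4 Shipment 1 Shipment 3 Shipment 7 Shipment 5 Shipment 6 Shipment 2.
Shipment 4: 0→18
Shipment 1: 18→35
Shipment 3: 35→49
Shipment 7: 49→62

62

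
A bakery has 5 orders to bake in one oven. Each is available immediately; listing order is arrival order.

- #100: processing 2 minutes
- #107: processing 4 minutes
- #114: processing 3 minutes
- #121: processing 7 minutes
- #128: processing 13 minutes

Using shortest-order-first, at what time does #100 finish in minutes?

SPT (increasing processing time): #100 #114 #107 #121 #128.
#100: 0→2

2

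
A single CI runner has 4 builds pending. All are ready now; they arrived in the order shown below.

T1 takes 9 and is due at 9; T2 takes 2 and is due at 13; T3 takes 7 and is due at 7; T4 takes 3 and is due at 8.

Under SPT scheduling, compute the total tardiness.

SPT (increasing processing time): T2 T4 T3 T1.
T2: 0→2, due 13, tardiness 0
T4: 2→5, due 8, tardiness 0
T3: 5→12, due 7, tardiness 5
T1: 12→21, due 9, tardiness 12
Sum = 0+0+5+12 = 17.

17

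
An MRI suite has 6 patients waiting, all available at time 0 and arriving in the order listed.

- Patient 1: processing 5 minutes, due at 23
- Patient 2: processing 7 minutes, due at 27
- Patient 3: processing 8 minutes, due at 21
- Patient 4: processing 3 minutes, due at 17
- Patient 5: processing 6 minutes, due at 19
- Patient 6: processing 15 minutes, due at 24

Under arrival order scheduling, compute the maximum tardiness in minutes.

20

FIFO (arrival order): Patient 1 Patient 2 Patient 3 Patient 4 Patient 5 Patient 6.
Patient 1: 0→5, due 23, tardiness 0
Patient 2: 5→12, due 27, tardiness 0
Patient 3: 12→20, due 21, tardiness 0
Patient 4: 20→23, due 17, tardiness 6
Patient 5: 23→29, due 19, tardiness 10
Patient 6: 29→44, due 24, tardiness 20
Maximum = 20.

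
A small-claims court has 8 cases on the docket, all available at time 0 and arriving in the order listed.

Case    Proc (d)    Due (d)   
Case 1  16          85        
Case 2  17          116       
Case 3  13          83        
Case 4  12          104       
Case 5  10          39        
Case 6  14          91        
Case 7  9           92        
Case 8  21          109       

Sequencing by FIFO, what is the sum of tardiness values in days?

32

FIFO (arrival order): Case 1 Case 2 Case 3 Case 4 Case 5 Case 6 Case 7 Case 8.
Case 1: 0→16, due 85, tardiness 0
Case 2: 16→33, due 116, tardiness 0
Case 3: 33→46, due 83, tardiness 0
Case 4: 46→58, due 104, tardiness 0
Case 5: 58→68, due 39, tardiness 29
Case 6: 68→82, due 91, tardiness 0
Case 7: 82→91, due 92, tardiness 0
Case 8: 91→112, due 109, tardiness 3
Sum = 0+0+0+0+29+0+0+3 = 32.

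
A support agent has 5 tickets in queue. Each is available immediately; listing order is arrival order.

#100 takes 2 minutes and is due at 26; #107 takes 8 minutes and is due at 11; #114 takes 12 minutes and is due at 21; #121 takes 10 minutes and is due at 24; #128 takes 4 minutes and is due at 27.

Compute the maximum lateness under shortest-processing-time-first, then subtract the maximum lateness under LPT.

SPT (increasing processing time): #100 #128 #107 #121 #114.
#100: 0→2, due 26, lateness -24
#128: 2→6, due 27, lateness -21
#107: 6→14, due 11, lateness 3
#121: 14→24, due 24, lateness 0
#114: 24→36, due 21, lateness 15
Maximum = 15.
LPT (decreasing processing time): #114 #121 #107 #128 #100.
#114: 0→12, due 21, lateness -9
#121: 12→22, due 24, lateness -2
#107: 22→30, due 11, lateness 19
#128: 30→34, due 27, lateness 7
#100: 34→36, due 26, lateness 10
Maximum = 19.
Difference = 15 − 19 = -4.

-4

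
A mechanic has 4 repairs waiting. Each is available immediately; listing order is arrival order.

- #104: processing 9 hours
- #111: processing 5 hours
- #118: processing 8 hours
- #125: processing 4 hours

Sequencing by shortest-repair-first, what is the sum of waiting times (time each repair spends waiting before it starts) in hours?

30

SPT (increasing processing time): #125 #111 #118 #104.
#125: waits 0, runs 0→4
#111: waits 4, runs 4→9
#118: waits 9, runs 9→17
#104: waits 17, runs 17→26
Sum = 0+4+9+17 = 30.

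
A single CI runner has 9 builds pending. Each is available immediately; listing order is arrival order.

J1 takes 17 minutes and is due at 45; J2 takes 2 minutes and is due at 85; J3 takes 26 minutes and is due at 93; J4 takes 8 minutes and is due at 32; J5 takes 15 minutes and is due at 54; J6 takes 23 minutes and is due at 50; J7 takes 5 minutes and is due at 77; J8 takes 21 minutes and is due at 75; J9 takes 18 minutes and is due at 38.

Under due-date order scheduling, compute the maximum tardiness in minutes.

EDD (increasing due date): J4 J9 J1 J6 J5 J8 J7 J2 J3.
J4: 0→8, due 32, tardiness 0
J9: 8→26, due 38, tardiness 0
J1: 26→43, due 45, tardiness 0
J6: 43→66, due 50, tardiness 16
J5: 66→81, due 54, tardiness 27
J8: 81→102, due 75, tardiness 27
J7: 102→107, due 77, tardiness 30
J2: 107→109, due 85, tardiness 24
J3: 109→135, due 93, tardiness 42
Maximum = 42.

42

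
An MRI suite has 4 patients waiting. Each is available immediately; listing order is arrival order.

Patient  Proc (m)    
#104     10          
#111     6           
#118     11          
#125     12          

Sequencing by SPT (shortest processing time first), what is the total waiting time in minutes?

SPT (increasing processing time): #111 #104 #118 #125.
#111: waits 0, runs 0→6
#104: waits 6, runs 6→16
#118: waits 16, runs 16→27
#125: waits 27, runs 27→39
Sum = 0+6+16+27 = 49.

49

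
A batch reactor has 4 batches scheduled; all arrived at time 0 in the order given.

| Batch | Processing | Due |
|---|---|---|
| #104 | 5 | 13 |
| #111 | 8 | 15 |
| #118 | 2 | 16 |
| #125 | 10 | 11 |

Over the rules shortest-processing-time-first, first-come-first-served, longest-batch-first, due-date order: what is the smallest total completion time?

49

SPT (increasing processing time): #118 #104 #111 #125.
#118: 0→2
#104: 2→7
#111: 7→15
#125: 15→25
Sum = 2+7+15+25 = 49.
FIFO (arrival order): #104 #111 #118 #125.
#104: 0→5
#111: 5→13
#118: 13→15
#125: 15→25
Sum = 5+13+15+25 = 58.
LPT (decreasing processing time): #125 #111 #104 #118.
#125: 0→10
#111: 10→18
#104: 18→23
#118: 23→25
Sum = 10+18+23+25 = 76.
EDD (increasing due date): #125 #104 #111 #118.
#125: 0→10
#104: 10→15
#111: 15→23
#118: 23→25
Sum = 10+15+23+25 = 73.
SPT 49, FIFO 58, LPT 76, EDD 73 → minimum 49.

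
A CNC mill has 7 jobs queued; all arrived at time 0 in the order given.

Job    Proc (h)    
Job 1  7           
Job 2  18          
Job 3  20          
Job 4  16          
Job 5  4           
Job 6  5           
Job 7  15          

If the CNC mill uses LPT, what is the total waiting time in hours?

338

LPT (decreasing processing time): Job 3 Job 2 Job 4 Job 7 Job 1 Job 6 Job 5.
Job 3: waits 0, runs 0→20
Job 2: waits 20, runs 20→38
Job 4: waits 38, runs 38→54
Job 7: waits 54, runs 54→69
Job 1: waits 69, runs 69→76
Job 6: waits 76, runs 76→81
Job 5: waits 81, runs 81→85
Sum = 0+20+38+54+69+76+81 = 338.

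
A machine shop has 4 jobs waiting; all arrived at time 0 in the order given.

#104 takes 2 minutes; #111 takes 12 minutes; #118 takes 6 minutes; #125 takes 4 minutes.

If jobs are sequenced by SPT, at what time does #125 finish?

SPT (increasing processing time): #104 #125 #118 #111.
#104: 0→2
#125: 2→6

6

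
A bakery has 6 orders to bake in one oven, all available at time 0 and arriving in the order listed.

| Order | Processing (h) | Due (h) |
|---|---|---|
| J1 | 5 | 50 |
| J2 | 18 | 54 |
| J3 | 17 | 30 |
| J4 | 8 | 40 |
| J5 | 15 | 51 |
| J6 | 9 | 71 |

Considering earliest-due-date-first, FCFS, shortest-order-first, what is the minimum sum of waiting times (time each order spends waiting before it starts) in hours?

EDD (increasing due date): J3 J4 J1 J5 J2 J6.
J3: waits 0, runs 0→17
J4: waits 17, runs 17→25
J1: waits 25, runs 25→30
J5: waits 30, runs 30→45
J2: waits 45, runs 45→63
J6: waits 63, runs 63→72
Sum = 0+17+25+30+45+63 = 180.
FIFO (arrival order): J1 J2 J3 J4 J5 J6.
J1: waits 0, runs 0→5
J2: waits 5, runs 5→23
J3: waits 23, runs 23→40
J4: waits 40, runs 40→48
J5: waits 48, runs 48→63
J6: waits 63, runs 63→72
Sum = 0+5+23+40+48+63 = 179.
SPT (increasing processing time): J1 J4 J6 J5 J3 J2.
J1: waits 0, runs 0→5
J4: waits 5, runs 5→13
J6: waits 13, runs 13→22
J5: waits 22, runs 22→37
J3: waits 37, runs 37→54
J2: waits 54, runs 54→72
Sum = 0+5+13+22+37+54 = 131.
EDD 180, FIFO 179, SPT 131 → minimum 131.

131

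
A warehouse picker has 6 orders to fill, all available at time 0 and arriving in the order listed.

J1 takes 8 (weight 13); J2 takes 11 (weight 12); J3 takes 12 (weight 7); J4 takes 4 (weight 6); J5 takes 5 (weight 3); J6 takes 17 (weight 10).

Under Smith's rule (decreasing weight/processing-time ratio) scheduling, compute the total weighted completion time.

1385

WSPT (decreasing weight/processing-time ratio): J1 J4 J2 J5 J6 J3.
J1: finishes 8, weight 13, w·C = 104
J4: finishes 12, weight 6, w·C = 72
J2: finishes 23, weight 12, w·C = 276
J5: finishes 28, weight 3, w·C = 84
J6: finishes 45, weight 10, w·C = 450
J3: finishes 57, weight 7, w·C = 399
Sum = 104+72+276+84+450+399 = 1385.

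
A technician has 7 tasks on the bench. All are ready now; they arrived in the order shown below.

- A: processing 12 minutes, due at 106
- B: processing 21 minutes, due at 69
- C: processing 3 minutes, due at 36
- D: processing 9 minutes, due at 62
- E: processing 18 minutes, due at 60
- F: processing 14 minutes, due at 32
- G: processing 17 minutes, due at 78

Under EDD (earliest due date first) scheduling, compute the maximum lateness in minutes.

EDD (increasing due date): F C E D B G A.
F: 0→14, due 32, lateness -18
C: 14→17, due 36, lateness -19
E: 17→35, due 60, lateness -25
D: 35→44, due 62, lateness -18
B: 44→65, due 69, lateness -4
G: 65→82, due 78, lateness 4
A: 82→94, due 106, lateness -12
Maximum = 4.

4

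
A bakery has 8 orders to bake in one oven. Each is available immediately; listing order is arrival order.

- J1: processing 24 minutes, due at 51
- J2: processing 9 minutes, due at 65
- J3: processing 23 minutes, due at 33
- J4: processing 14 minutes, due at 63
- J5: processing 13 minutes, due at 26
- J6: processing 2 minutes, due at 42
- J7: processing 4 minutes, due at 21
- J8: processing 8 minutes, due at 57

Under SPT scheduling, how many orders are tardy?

SPT (increasing processing time): J6 J7 J8 J2 J5 J4 J3 J1.
J6: 0→2, due 42, tardiness 0
J7: 2→6, due 21, tardiness 0
J8: 6→14, due 57, tardiness 0
J2: 14→23, due 65, tardiness 0
J5: 23→36, due 26, tardiness 10
J4: 36→50, due 63, tardiness 0
J3: 50→73, due 33, tardiness 40
J1: 73→97, due 51, tardiness 46
Late orders: 3.

3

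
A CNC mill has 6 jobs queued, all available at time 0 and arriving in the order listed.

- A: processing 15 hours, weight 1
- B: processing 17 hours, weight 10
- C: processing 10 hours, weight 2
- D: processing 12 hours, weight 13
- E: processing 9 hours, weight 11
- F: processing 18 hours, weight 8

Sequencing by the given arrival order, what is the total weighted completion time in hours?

2462

FIFO (arrival order): A B C D E F.
A: finishes 15, weight 1, w·C = 15
B: finishes 32, weight 10, w·C = 320
C: finishes 42, weight 2, w·C = 84
D: finishes 54, weight 13, w·C = 702
E: finishes 63, weight 11, w·C = 693
F: finishes 81, weight 8, w·C = 648
Sum = 15+320+84+702+693+648 = 2462.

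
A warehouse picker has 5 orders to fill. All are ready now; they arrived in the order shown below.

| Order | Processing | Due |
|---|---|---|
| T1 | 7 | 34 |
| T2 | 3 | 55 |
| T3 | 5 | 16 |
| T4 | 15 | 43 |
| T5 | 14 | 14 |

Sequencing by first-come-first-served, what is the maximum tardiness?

FIFO (arrival order): T1 T2 T3 T4 T5.
T1: 0→7, due 34, tardiness 0
T2: 7→10, due 55, tardiness 0
T3: 10→15, due 16, tardiness 0
T4: 15→30, due 43, tardiness 0
T5: 30→44, due 14, tardiness 30
Maximum = 30.

30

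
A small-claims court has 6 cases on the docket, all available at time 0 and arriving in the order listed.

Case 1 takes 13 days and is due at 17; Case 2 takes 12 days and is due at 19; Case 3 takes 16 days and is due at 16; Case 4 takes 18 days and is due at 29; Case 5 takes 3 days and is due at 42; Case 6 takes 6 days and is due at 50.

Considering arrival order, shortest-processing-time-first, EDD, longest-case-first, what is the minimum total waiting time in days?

117

FIFO (arrival order): Case 1 Case 2 Case 3 Case 4 Case 5 Case 6.
Case 1: waits 0, runs 0→13
Case 2: waits 13, runs 13→25
Case 3: waits 25, runs 25→41
Case 4: waits 41, runs 41→59
Case 5: waits 59, runs 59→62
Case 6: waits 62, runs 62→68
Sum = 0+13+25+41+59+62 = 200.
SPT (increasing processing time): Case 5 Case 6 Case 2 Case 1 Case 3 Case 4.
Case 5: waits 0, runs 0→3
Case 6: waits 3, runs 3→9
Case 2: waits 9, runs 9→21
Case 1: waits 21, runs 21→34
Case 3: waits 34, runs 34→50
Case 4: waits 50, runs 50→68
Sum = 0+3+9+21+34+50 = 117.
EDD (increasing due date): Case 3 Case 1 Case 2 Case 4 Case 5 Case 6.
Case 3: waits 0, runs 0→16
Case 1: waits 16, runs 16→29
Case 2: waits 29, runs 29→41
Case 4: waits 41, runs 41→59
Case 5: waits 59, runs 59→62
Case 6: waits 62, runs 62→68
Sum = 0+16+29+41+59+62 = 207.
LPT (decreasing processing time): Case 4 Case 3 Case 1 Case 2 Case 6 Case 5.
Case 4: waits 0, runs 0→18
Case 3: waits 18, runs 18→34
Case 1: waits 34, runs 34→47
Case 2: waits 47, runs 47→59
Case 6: waits 59, runs 59→65
Case 5: waits 65, runs 65→68
Sum = 0+18+34+47+59+65 = 223.
FIFO 200, SPT 117, EDD 207, LPT 223 → minimum 117.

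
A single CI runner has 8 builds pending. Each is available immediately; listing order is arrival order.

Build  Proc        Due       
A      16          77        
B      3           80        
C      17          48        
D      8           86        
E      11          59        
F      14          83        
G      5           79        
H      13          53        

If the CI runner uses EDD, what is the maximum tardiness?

EDD (increasing due date): C H E A G B F D.
C: 0→17, due 48, tardiness 0
H: 17→30, due 53, tardiness 0
E: 30→41, due 59, tardiness 0
A: 41→57, due 77, tardiness 0
G: 57→62, due 79, tardiness 0
B: 62→65, due 80, tardiness 0
F: 65→79, due 83, tardiness 0
D: 79→87, due 86, tardiness 1
Maximum = 1.

1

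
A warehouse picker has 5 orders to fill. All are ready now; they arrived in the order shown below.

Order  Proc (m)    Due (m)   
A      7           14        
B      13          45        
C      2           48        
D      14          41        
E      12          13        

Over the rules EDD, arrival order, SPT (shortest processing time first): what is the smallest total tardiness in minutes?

EDD (increasing due date): E A D B C.
E: 0→12, due 13, tardiness 0
A: 12→19, due 14, tardiness 5
D: 19→33, due 41, tardiness 0
B: 33→46, due 45, tardiness 1
C: 46→48, due 48, tardiness 0
Sum = 0+5+0+1+0 = 6.
FIFO (arrival order): A B C D E.
A: 0→7, due 14, tardiness 0
B: 7→20, due 45, tardiness 0
C: 20→22, due 48, tardiness 0
D: 22→36, due 41, tardiness 0
E: 36→48, due 13, tardiness 35
Sum = 0+0+0+0+35 = 35.
SPT (increasing processing time): C A E B D.
C: 0→2, due 48, tardiness 0
A: 2→9, due 14, tardiness 0
E: 9→21, due 13, tardiness 8
B: 21→34, due 45, tardiness 0
D: 34→48, due 41, tardiness 7
Sum = 0+0+8+0+7 = 15.
EDD 6, FIFO 35, SPT 15 → minimum 6.

6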